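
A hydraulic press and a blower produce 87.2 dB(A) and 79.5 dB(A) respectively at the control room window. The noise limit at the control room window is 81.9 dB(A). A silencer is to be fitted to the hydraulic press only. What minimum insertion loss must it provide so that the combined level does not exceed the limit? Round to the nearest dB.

The untreated sources together contribute 10^(79.5/10) = 8.913e+07, i.e. 79.50 dB(A).
The limit corresponds to 10^(81.9/10) = 1.549e+08; subtracting the fixed part leaves 6.576e+07 for the hydraulic press, i.e. 78.18 dB(A).
So the hydraulic press must be reduced from 87.2 to 78.18 dB(A): IL = 9.02 dB.

9 dB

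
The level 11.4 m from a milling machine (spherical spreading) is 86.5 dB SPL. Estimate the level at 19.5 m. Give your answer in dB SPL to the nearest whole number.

82 dB SPL

Spherical spreading from a point source gives a 20·log₁₀(r₂/r₁) drop.
L₂ = 86.5 − 20·log₁₀(19.5/11.4) = 86.5 − 4.663 = 81.84 dB SPL.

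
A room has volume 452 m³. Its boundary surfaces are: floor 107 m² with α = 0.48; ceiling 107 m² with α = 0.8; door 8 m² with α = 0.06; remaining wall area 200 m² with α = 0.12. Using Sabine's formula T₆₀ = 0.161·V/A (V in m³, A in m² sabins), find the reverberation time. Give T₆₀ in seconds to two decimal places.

A = Σ Sᵢαᵢ = 107·0.48 + 107·0.8 + 8·0.06 + 200·0.12 = 161.44 m².
T₆₀ = 0.161 × 452 / 161.44 = 0.451 s.

0.45 s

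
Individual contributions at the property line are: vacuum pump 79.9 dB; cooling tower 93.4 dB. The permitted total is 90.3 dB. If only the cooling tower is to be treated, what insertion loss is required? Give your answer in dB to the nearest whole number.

4 dB

Everything except the cooling tower sums to 10^(79.9/10) = 9.772e+07 in linear terms, 79.90 dB.
To meet 90.3 dB overall, the treated cooling tower may contribute at most 10^(90.3/10) − 9.772e+07 = 9.738e+08, i.e. 89.88 dB.
Required insertion loss = 93.4 − 89.88 = 3.52 dB.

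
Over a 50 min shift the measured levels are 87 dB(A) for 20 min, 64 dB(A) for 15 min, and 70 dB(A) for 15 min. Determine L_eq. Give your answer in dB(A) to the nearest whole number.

83 dB(A)

Weight each interval's intensity by its duration and average over T = 50 min:
Σ tᵢ·10^(Lᵢ/10) = 20·10^(87/10) + 15·10^(64/10) + 15·10^(70/10) = 1.021e+10.
L_eq = 10·log₁₀(1.021e+10/50) = 83.10 dB(A).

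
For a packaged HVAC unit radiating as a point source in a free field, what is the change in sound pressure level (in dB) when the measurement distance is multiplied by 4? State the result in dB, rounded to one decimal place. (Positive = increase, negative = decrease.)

-12.0 dB

With spherical spreading the level changes by −20·log₁₀(r₂/r₁).
ΔL = −20·log₁₀(4) = -12.04 dB.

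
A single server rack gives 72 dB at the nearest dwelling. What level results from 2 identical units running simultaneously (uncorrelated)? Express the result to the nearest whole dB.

75 dB

With 2 equal, uncorrelated contributions the intensity is 2× that of one unit, giving a rise of 10·log₁₀ 2.
L_total = 72 + 10·log₁₀(2) = 72 + 3.010 = 75.01 dB.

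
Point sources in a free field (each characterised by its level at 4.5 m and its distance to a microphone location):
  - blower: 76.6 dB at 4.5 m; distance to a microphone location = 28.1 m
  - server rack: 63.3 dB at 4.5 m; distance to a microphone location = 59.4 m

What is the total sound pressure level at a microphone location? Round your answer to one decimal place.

60.7 dB

Propagate each source to the receiver with L = L_ref − 20·log₁₀(r/r_ref), then add intensities.
blower: 76.6 − 20·log₁₀(28.1/4.5) = 76.6 − 15.91 = 60.69 dB.
server rack: 63.3 − 20·log₁₀(59.4/4.5) = 63.3 − 22.41 = 40.89 dB.
Σ 10^(L/10) = 1.184e+06 → L_total = 10·log₁₀(1.184e+06) = 60.74 dB.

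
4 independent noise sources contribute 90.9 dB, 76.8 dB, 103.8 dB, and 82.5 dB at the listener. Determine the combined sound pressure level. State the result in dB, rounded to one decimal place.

104.1 dB

Incoherent sources combine by intensity addition: L_total = 10·log₁₀(Σ 10^(L_i/10)).
Σ 10^(L/10) = 10^(90.9/10) + 10^(76.8/10) + 10^(103.8/10) + 10^(82.5/10) = 2.544e+10.
L_total = 10·log₁₀(2.544e+10) = 104.06 dB.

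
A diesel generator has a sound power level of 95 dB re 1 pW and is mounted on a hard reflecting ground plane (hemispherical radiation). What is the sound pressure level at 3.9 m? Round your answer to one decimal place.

The power spreads over a hemisphere of area 2π·r², so L_p = L_w − 10·log₁₀(2π·r²).
2π·r² = 95.57 m², 10·log₁₀ of that is 19.803 dB.
L_p = 95 − 19.803 = 75.20 dB.

75.2 dB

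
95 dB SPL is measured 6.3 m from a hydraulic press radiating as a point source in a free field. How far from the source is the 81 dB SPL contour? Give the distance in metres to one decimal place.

For a point source L₁ − L₂ = 20·log₁₀(r₂/r₁), so r₂ = r₁·10^((L₁−L₂)/20).
r₂ = 6.3·10^((95−81)/20) = 6.3·10^(14.0/20) = 31.57 m.

31.6 m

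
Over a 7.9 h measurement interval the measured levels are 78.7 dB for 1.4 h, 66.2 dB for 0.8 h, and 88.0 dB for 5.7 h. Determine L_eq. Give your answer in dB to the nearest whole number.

87 dB

L_eq = 10·log₁₀[(1/T)·Σ tᵢ·10^(Lᵢ/10)] with T = 7.9 h.
Σ tᵢ·10^(Lᵢ/10) = 1.4·10^(78.7/10) + 0.8·10^(66.2/10) + 5.7·10^(88.0/10) = 3.704e+09.
L_eq = 10·log₁₀(3.704e+09/7.9) = 86.71 dB.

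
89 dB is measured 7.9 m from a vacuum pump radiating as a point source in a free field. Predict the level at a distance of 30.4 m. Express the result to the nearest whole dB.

Point-source attenuation: ΔL = 20·log₁₀(r₂/r₁) = 20·log₁₀(30.4/7.9) = 11.705 dB.
L₂ = 89 − 20·log₁₀(30.4/7.9) = 89 − 11.705 = 77.30 dB.

77 dB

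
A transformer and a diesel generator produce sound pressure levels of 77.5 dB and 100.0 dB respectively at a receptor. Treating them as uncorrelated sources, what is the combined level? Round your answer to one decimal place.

100.0 dB

Incoherent sources combine by intensity addition: L_total = 10·log₁₀(Σ 10^(L_i/10)).
Σ 10^(L/10) = 10^(77.5/10) + 10^(100.0/10) = 1.006e+10.
L_total = 10·log₁₀(1.006e+10) = 100.02 dB.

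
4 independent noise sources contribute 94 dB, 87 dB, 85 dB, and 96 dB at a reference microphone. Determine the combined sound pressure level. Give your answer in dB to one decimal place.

Incoherent sources combine by intensity addition: L_total = 10·log₁₀(Σ 10^(L_i/10)).
Σ 10^(L/10) = 10^(94/10) + 10^(87/10) + 10^(85/10) + 10^(96/10) = 7.310e+09.
L_total = 10·log₁₀(7.310e+09) = 98.64 dB.

98.6 dB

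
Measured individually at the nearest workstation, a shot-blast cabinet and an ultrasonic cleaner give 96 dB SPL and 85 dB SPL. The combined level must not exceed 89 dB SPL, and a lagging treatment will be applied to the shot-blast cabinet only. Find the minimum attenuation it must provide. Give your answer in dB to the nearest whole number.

The untreated sources together contribute 10^(85/10) = 3.162e+08, i.e. 85.00 dB SPL.
The limit corresponds to 10^(89/10) = 7.943e+08; subtracting the fixed part leaves 4.781e+08 for the shot-blast cabinet, i.e. 86.80 dB SPL.
Required insertion loss = 96 − 86.80 = 9.20 dB.

9 dB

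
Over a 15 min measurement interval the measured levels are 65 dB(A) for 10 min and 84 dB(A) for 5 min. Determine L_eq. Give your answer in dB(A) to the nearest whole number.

79 dB(A)

L_eq = 10·log₁₀[(1/T)·Σ tᵢ·10^(Lᵢ/10)] with T = 15 min.
Σ tᵢ·10^(Lᵢ/10) = 10·10^(65/10) + 5·10^(84/10) = 1.288e+09.
L_eq = 10·log₁₀(1.288e+09/15) = 79.34 dB(A).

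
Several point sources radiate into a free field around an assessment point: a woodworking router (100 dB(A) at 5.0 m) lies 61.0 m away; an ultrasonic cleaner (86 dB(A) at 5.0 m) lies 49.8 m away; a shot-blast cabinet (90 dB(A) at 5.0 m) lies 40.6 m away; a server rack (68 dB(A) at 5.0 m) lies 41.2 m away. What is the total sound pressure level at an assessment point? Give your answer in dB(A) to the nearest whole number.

Propagate each source to the receiver with L = L_ref − 20·log₁₀(r/r_ref), then add intensities.
woodworking router: 100 − 20·log₁₀(61.0/5.0) = 100 − 21.73 = 78.27 dB(A).
ultrasonic cleaner: 86 − 20·log₁₀(49.8/5.0) = 86 − 19.97 = 66.03 dB(A).
shot-blast cabinet: 90 − 20·log₁₀(40.6/5.0) = 90 − 18.19 = 71.81 dB(A).
server rack: 68 − 20·log₁₀(41.2/5.0) = 68 − 18.32 = 49.68 dB(A).
Σ 10^(L/10) = 8.646e+07 → L_total = 10·log₁₀(8.646e+07) = 79.37 dB(A).

79 dB(A)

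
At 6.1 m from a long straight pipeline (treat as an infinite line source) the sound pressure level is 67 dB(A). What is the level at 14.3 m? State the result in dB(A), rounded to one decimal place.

Line-source attenuation: ΔL = 10·log₁₀(r₂/r₁) = 10·log₁₀(14.3/6.1) = 3.700 dB.
L₂ = 67 − 10·log₁₀(14.3/6.1) = 67 − 3.700 = 63.30 dB(A).

63.3 dB(A)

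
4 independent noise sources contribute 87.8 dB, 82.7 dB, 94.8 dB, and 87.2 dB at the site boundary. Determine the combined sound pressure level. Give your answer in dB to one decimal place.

96.4 dB

Incoherent sources combine by intensity addition: L_total = 10·log₁₀(Σ 10^(L_i/10)).
Σ 10^(L/10) = 10^(87.8/10) + 10^(82.7/10) + 10^(94.8/10) + 10^(87.2/10) = 4.334e+09.
L_total = 10·log₁₀(4.334e+09) = 96.37 dB.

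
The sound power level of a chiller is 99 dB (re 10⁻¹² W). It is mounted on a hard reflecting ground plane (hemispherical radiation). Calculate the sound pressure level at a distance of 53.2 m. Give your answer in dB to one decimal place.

56.5 dB

L_p = L_w − 10·log₁₀(2π·r²) with r = 53.2 m.
2π·r² = 1.778e+04 m², 10·log₁₀ of that is 42.500 dB.
L_p = 99 − 42.500 = 56.50 dB.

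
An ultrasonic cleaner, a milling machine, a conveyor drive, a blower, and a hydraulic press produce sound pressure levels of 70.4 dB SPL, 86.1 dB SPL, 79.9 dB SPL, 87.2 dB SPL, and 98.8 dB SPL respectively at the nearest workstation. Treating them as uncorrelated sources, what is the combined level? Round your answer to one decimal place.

For uncorrelated sources the intensities add, so convert each level to linear form, sum, and take 10·log₁₀ of the total.
Σ 10^(L/10) = 10^(70.4/10) + 10^(86.1/10) + 10^(79.9/10) + 10^(87.2/10) + 10^(98.8/10) = 8.627e+09.
L_total = 10·log₁₀(8.627e+09) = 99.36 dB SPL.

99.4 dB SPL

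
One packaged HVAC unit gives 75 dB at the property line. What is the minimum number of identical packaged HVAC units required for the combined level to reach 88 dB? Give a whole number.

20

Need L₁ + 10·log₁₀ N ≥ 88, i.e. log₁₀ N ≥ 1.30.
N ≥ 10^(13.0/10) = 19.953, so N = 20.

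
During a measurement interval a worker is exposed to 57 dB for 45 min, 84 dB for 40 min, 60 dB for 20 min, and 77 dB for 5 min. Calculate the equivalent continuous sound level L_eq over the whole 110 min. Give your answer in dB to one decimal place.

79.7 dB

The energy average is taken in the linear domain: L_eq = 10·log₁₀[(Σ tᵢ·10^(Lᵢ/10))/T], T = 110 min.
Σ tᵢ·10^(Lᵢ/10) = 45·10^(57/10) + 40·10^(84/10) + 20·10^(60/10) + 5·10^(77/10) = 1.034e+10.
L_eq = 10·log₁₀(1.034e+10/110) = 79.73 dB.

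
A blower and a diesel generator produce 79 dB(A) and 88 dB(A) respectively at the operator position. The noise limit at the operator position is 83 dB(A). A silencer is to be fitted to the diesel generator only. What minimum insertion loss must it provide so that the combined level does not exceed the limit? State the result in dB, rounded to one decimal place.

7.2 dB

Everything except the diesel generator sums to 10^(79/10) = 7.943e+07 in linear terms, 79.00 dB(A).
To meet 83 dB(A) overall, the treated diesel generator may contribute at most 10^(83/10) − 7.943e+07 = 1.201e+08, i.e. 80.80 dB(A).
So the diesel generator must be reduced from 88 to 80.80 dB(A): IL = 7.20 dB.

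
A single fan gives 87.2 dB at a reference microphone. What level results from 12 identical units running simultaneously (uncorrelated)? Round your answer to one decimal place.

L_total = L₁ + 10·log₁₀ N for N identical incoherent sources.
L_total = 87.2 + 10·log₁₀(12) = 87.2 + 10.792 = 97.99 dB.

98.0 dB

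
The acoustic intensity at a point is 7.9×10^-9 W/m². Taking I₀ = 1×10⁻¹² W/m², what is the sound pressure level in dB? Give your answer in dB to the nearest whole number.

39 dB

Dividing by I₀ shifts the exponent by 12: I/I₀ = 7.9×10^3.
L = 10·(0.8976 + 3) = 38.98 dB.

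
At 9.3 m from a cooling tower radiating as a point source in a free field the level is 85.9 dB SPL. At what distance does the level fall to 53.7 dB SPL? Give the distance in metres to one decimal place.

The 32.2 dB drop corresponds to a distance ratio of 10^(32.2/20) for a point source.
r₂ = 9.3·10^((85.9−53.7)/20) = 9.3·10^(32.2/20) = 378.86 m.

378.9 m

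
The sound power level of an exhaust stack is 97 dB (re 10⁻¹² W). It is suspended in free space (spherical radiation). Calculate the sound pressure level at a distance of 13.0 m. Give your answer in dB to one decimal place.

L_p = L_w − 10·log₁₀(4π·r²) with r = 13.0 m.
4π·r² = 2124 m², 10·log₁₀ of that is 33.271 dB.
L_p = 97 − 33.271 = 63.73 dB.

63.7 dB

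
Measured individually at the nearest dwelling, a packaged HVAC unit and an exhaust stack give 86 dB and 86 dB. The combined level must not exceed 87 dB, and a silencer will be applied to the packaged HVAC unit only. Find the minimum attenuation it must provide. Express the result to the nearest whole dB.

6 dB

Everything except the packaged HVAC unit sums to 10^(86/10) = 3.981e+08 in linear terms, 86.00 dB.
The limit corresponds to 10^(87/10) = 5.012e+08; subtracting the fixed part leaves 1.031e+08 for the packaged HVAC unit, i.e. 80.13 dB.
So the packaged HVAC unit must be reduced from 86 to 80.13 dB: IL = 5.87 dB.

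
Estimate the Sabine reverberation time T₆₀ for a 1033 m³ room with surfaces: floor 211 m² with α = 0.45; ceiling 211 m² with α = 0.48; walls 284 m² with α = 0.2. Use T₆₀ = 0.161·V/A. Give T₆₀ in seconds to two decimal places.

0.66 s

Summing Sᵢαᵢ: 211·0.45 + 211·0.48 + 284·0.2 = 253.03 m².
T₆₀ = 0.161·V/A = 0.161·1033/253.03 = 0.657 s.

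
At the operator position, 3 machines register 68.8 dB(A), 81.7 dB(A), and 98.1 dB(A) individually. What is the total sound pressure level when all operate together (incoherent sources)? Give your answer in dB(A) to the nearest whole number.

98 dB(A)

Incoherent sources combine by intensity addition: L_total = 10·log₁₀(Σ 10^(L_i/10)).
Σ 10^(L/10) = 10^(68.8/10) + 10^(81.7/10) + 10^(98.1/10) = 6.612e+09.
L_total = 10·log₁₀(6.612e+09) = 98.20 dB(A).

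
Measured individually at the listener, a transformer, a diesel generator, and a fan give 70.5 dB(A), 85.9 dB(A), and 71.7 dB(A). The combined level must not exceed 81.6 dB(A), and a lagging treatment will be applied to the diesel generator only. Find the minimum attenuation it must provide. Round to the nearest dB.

Everything except the diesel generator sums to 10^(70.5/10) + 10^(71.7/10) = 2.601e+07 in linear terms, 74.15 dB(A).
To meet 81.6 dB(A) overall, the treated diesel generator may contribute at most 10^(81.6/10) − 2.601e+07 = 1.185e+08, i.e. 80.74 dB(A).
So the diesel generator must be reduced from 85.9 to 80.74 dB(A): IL = 5.16 dB.

5 dB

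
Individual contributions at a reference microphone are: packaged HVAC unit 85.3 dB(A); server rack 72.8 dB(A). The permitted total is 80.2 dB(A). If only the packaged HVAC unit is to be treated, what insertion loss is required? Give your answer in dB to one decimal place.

6.0 dB

Everything except the packaged HVAC unit sums to 10^(72.8/10) = 1.905e+07 in linear terms, 72.80 dB(A).
To meet 80.2 dB(A) overall, the treated packaged HVAC unit may contribute at most 10^(80.2/10) − 1.905e+07 = 8.566e+07, i.e. 79.33 dB(A).
So the packaged HVAC unit must be reduced from 85.3 to 79.33 dB(A): IL = 5.97 dB.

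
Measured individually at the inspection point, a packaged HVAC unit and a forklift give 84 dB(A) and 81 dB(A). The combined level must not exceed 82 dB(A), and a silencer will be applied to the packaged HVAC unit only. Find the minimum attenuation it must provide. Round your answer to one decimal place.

8.9 dB

Everything except the packaged HVAC unit sums to 10^(81/10) = 1.259e+08 in linear terms, 81.00 dB(A).
The limit corresponds to 10^(82/10) = 1.585e+08; subtracting the fixed part leaves 3.260e+07 for the packaged HVAC unit, i.e. 75.13 dB(A).
So the packaged HVAC unit must be reduced from 84 to 75.13 dB(A): IL = 8.87 dB.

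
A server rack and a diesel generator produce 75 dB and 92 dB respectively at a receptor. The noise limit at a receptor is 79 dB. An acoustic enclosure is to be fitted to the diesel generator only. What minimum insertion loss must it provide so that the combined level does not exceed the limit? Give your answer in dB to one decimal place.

Everything except the diesel generator sums to 10^(75/10) = 3.162e+07 in linear terms, 75.00 dB.
To meet 79 dB overall, the treated diesel generator may contribute at most 10^(79/10) − 3.162e+07 = 4.781e+07, i.e. 76.80 dB.
Required insertion loss = 92 − 76.80 = 15.20 dB.

15.2 dB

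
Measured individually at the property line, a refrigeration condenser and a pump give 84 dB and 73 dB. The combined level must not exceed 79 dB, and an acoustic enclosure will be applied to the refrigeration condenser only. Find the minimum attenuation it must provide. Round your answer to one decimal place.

Fixed contribution from the other source: Σ 10^(L/10) = 10^(73/10) = 1.995e+07 (73.00 dB).
The limit corresponds to 10^(79/10) = 7.943e+07; subtracting the fixed part leaves 5.948e+07 for the refrigeration condenser, i.e. 77.74 dB.
So the refrigeration condenser must be reduced from 84 to 77.74 dB: IL = 6.26 dB.

6.3 dB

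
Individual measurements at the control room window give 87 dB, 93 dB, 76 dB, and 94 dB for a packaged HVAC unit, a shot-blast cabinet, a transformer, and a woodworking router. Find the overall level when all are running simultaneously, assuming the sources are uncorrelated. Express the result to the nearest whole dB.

97 dB

For uncorrelated sources the intensities add, so convert each level to linear form, sum, and take 10·log₁₀ of the total.
Σ 10^(L/10) = 10^(87/10) + 10^(93/10) + 10^(76/10) + 10^(94/10) = 5.048e+09.
L_total = 10·log₁₀(5.048e+09) = 97.03 dB.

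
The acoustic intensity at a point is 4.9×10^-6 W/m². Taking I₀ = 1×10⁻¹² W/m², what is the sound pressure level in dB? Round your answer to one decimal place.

66.9 dB

Dividing by I₀ shifts the exponent by 12: I/I₀ = 4.9×10^6.
L = 10·(0.6902 + 6) = 66.90 dB.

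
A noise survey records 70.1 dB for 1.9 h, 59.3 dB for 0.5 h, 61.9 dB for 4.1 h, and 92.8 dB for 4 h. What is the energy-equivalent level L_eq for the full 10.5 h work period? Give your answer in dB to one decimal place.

88.6 dB

Weight each interval's intensity by its duration and average over T = 10.5 h:
Σ tᵢ·10^(Lᵢ/10) = 1.9·10^(70.1/10) + 0.5·10^(59.3/10) + 4.1·10^(61.9/10) + 4·10^(92.8/10) = 7.648e+09.
L_eq = 10·log₁₀(7.648e+09/10.5) = 88.62 dB.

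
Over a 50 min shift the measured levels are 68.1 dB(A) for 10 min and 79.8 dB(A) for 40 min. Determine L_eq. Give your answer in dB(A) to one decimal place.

The energy average is taken in the linear domain: L_eq = 10·log₁₀[(Σ tᵢ·10^(Lᵢ/10))/T], T = 50 min.
Σ tᵢ·10^(Lᵢ/10) = 10·10^(68.1/10) + 40·10^(79.8/10) = 3.885e+09.
L_eq = 10·log₁₀(3.885e+09/50) = 78.90 dB(A).

78.9 dB(A)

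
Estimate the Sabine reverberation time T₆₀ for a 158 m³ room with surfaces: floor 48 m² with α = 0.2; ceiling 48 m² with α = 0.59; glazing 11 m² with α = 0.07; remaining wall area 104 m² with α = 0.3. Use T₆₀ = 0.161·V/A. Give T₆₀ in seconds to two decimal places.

A = Σ Sᵢαᵢ = 48·0.2 + 48·0.59 + 11·0.07 + 104·0.3 = 69.89 m².
T₆₀ = 0.161 × 158 / 69.89 = 0.364 s.

0.36 s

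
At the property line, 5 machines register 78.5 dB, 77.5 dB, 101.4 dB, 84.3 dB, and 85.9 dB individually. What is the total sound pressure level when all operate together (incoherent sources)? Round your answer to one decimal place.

Incoherent sources combine by intensity addition: L_total = 10·log₁₀(Σ 10^(L_i/10)).
Σ 10^(L/10) = 10^(78.5/10) + 10^(77.5/10) + 10^(101.4/10) + 10^(84.3/10) + 10^(85.9/10) = 1.459e+10.
L_total = 10·log₁₀(1.459e+10) = 101.64 dB.

101.6 dB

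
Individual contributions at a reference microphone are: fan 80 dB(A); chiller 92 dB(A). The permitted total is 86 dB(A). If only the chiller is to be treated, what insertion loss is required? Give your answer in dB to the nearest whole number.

Fixed contribution from the other source: Σ 10^(L/10) = 10^(80/10) = 1.000e+08 (80.00 dB(A)).
The limit corresponds to 10^(86/10) = 3.981e+08; subtracting the fixed part leaves 2.981e+08 for the chiller, i.e. 84.74 dB(A).
Required insertion loss = 92 − 84.74 = 7.26 dB.

7 dB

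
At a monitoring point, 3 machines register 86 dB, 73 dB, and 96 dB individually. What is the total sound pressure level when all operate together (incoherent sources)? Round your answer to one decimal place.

For uncorrelated sources the intensities add, so convert each level to linear form, sum, and take 10·log₁₀ of the total.
Σ 10^(L/10) = 10^(86/10) + 10^(73/10) + 10^(96/10) = 4.399e+09.
L_total = 10·log₁₀(4.399e+09) = 96.43 dB.

96.4 dB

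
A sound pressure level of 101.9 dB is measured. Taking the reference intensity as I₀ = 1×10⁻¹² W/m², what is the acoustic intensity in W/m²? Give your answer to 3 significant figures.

0.0155 W/m²

I = I₀·10^(L/10) = 10⁻¹² × 10^(101.9/10) = 10^(-1.810).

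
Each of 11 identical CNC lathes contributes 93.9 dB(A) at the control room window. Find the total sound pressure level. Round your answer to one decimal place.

104.3 dB(A)

N identical incoherent sources raise the level by 10·log₁₀ N.
L_total = 93.9 + 10·log₁₀(11) = 93.9 + 10.414 = 104.31 dB(A).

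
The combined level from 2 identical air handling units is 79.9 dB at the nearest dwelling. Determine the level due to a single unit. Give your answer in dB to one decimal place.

76.9 dB

2 equal contributions raise the level by 10·log₁₀ 2 = 3.010 dB, so each unit alone gives 79.9 − 3.010.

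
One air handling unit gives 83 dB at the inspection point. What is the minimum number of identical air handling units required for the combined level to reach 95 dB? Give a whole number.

N identical sources give L₁ + 10·log₁₀ N, so require 10·log₁₀ N ≥ 95 − 83 = 12.0 dB.
N ≥ 10^(12.0/10) = 15.849, so N = 16.

16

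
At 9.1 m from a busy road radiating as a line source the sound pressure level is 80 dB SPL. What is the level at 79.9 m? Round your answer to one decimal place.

70.6 dB SPL

Line-source attenuation: ΔL = 10·log₁₀(r₂/r₁) = 10·log₁₀(79.9/9.1) = 9.435 dB.
L₂ = 80 − 10·log₁₀(79.9/9.1) = 80 − 9.435 = 70.56 dB SPL.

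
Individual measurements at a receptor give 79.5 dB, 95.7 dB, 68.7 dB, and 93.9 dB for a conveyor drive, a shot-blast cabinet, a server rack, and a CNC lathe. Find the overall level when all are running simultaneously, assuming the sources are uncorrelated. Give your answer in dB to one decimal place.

For uncorrelated sources the intensities add, so convert each level to linear form, sum, and take 10·log₁₀ of the total.
Σ 10^(L/10) = 10^(79.5/10) + 10^(95.7/10) + 10^(68.7/10) + 10^(93.9/10) = 6.267e+09.
L_total = 10·log₁₀(6.267e+09) = 97.97 dB.

98.0 dB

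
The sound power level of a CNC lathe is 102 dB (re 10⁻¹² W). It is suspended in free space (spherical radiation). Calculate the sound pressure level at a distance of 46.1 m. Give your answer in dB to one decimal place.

57.7 dB

L_p = L_w − 10·log₁₀(4π·r²) with r = 46.1 m.
4π·r² = 2.671e+04 m², 10·log₁₀ of that is 44.266 dB.
L_p = 102 − 44.266 = 57.73 dB.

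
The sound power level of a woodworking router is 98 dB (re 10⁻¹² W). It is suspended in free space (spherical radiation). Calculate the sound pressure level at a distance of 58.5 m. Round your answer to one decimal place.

Free-field spherical radiation: L_p = L_w − 10·log₁₀(4π·r²), r = 58.5 m.
4π·r² = 4.301e+04 m², 10·log₁₀ of that is 46.335 dB.
L_p = 98 − 46.335 = 51.66 dB.

51.7 dB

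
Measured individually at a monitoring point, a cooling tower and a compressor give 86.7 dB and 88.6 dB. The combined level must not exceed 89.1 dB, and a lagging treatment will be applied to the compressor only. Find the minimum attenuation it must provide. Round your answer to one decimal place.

3.2 dB

Fixed contribution from the other source: Σ 10^(L/10) = 10^(86.7/10) = 4.677e+08 (86.70 dB).
The limit corresponds to 10^(89.1/10) = 8.128e+08; subtracting the fixed part leaves 3.451e+08 for the compressor, i.e. 85.38 dB.
So the compressor must be reduced from 88.6 to 85.38 dB: IL = 3.22 dB.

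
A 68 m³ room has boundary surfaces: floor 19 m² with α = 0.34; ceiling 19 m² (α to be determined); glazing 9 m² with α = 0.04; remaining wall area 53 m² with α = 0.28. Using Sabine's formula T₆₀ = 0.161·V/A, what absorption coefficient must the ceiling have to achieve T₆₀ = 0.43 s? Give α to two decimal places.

0.20

Required total absorption A = 0.161·68/0.43 = 25.46 m².
Absorption from the other surfaces = 19·0.34 + 9·0.04 + 53·0.28 = 21.66 m², so the ceiling must supply 3.80 m² over 19 m².
α = 3.80/19 = 0.200.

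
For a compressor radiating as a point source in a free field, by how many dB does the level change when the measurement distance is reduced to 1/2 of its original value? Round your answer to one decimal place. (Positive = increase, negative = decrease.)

Point-source spreading: ΔL = −20·log₁₀(r₂/r₁).
ΔL = −20·log₁₀(0.5) = +6.02 dB.

+6.0 dB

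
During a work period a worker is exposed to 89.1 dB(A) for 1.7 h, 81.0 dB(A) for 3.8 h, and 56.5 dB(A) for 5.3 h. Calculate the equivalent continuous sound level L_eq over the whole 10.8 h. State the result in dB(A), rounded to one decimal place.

The energy average is taken in the linear domain: L_eq = 10·log₁₀[(Σ tᵢ·10^(Lᵢ/10))/T], T = 10.8 h.
Σ tᵢ·10^(Lᵢ/10) = 1.7·10^(89.1/10) + 3.8·10^(81.0/10) + 5.3·10^(56.5/10) = 1.863e+09.
L_eq = 10·log₁₀(1.863e+09/10.8) = 82.37 dB(A).

82.4 dB(A)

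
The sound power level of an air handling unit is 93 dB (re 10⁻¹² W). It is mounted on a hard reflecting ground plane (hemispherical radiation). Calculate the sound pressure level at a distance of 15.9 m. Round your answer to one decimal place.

61.0 dB

L_p = L_w − 10·log₁₀(2π·r²) with r = 15.9 m.
2π·r² = 1588 m², 10·log₁₀ of that is 32.010 dB.
L_p = 93 − 32.010 = 60.99 dB.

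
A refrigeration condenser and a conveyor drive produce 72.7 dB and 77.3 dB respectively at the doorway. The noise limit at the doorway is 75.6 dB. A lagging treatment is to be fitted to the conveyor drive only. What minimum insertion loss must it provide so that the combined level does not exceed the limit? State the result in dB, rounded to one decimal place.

4.8 dB

The untreated sources together contribute 10^(72.7/10) = 1.862e+07, i.e. 72.70 dB.
The limit corresponds to 10^(75.6/10) = 3.631e+07; subtracting the fixed part leaves 1.769e+07 for the conveyor drive, i.e. 72.48 dB.
So the conveyor drive must be reduced from 77.3 to 72.48 dB: IL = 4.82 dB.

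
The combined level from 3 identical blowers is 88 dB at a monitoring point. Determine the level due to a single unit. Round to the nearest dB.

3 equal contributions raise the level by 10·log₁₀ 3 = 4.771 dB, so each unit alone gives 88 − 4.771.

83 dB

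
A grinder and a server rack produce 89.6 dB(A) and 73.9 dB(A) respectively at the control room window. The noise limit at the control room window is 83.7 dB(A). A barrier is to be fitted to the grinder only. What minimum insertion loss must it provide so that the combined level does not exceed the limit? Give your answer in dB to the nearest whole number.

Everything except the grinder sums to 10^(73.9/10) = 2.455e+07 in linear terms, 73.90 dB(A).
The limit corresponds to 10^(83.7/10) = 2.344e+08; subtracting the fixed part leaves 2.099e+08 for the grinder, i.e. 83.22 dB(A).
So the grinder must be reduced from 89.6 to 83.22 dB(A): IL = 6.38 dB.

6 dB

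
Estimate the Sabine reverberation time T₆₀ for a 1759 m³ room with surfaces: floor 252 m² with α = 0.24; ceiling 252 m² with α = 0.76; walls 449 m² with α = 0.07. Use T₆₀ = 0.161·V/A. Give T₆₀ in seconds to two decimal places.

1.00 s

A = Σ Sᵢαᵢ = 252·0.24 + 252·0.76 + 449·0.07 = 283.43 m².
T₆₀ = 0.161·V/A = 0.161·1759/283.43 = 0.999 s.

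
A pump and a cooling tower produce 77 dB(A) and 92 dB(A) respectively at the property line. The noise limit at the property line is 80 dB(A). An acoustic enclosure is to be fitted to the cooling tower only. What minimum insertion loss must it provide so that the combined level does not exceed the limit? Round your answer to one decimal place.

The untreated sources together contribute 10^(77/10) = 5.012e+07, i.e. 77.00 dB(A).
To meet 80 dB(A) overall, the treated cooling tower may contribute at most 10^(80/10) − 5.012e+07 = 4.988e+07, i.e. 76.98 dB(A).
Required insertion loss = 92 − 76.98 = 15.02 dB.

15.0 dB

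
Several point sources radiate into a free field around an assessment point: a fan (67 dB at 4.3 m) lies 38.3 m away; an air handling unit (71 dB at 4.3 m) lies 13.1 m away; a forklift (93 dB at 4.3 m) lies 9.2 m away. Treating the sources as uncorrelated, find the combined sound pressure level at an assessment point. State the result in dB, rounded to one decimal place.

Apply inverse-square spreading to bring every level to the receiver, then sum 10^(L/10).
fan: 67 − 20·log₁₀(38.3/4.3) = 67 − 18.99 = 48.01 dB.
air handling unit: 71 − 20·log₁₀(13.1/4.3) = 71 − 9.68 = 61.32 dB.
forklift: 93 − 20·log₁₀(9.2/4.3) = 93 − 6.61 = 86.39 dB.
Σ 10^(L/10) = 4.373e+08 → L_total = 10·log₁₀(4.373e+08) = 86.41 dB.

86.4 dB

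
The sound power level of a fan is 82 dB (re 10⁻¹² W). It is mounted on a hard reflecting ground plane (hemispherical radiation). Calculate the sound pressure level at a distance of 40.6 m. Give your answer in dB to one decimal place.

41.8 dB

The power spreads over a hemisphere of area 2π·r², so L_p = L_w − 10·log₁₀(2π·r²).
2π·r² = 1.036e+04 m², 10·log₁₀ of that is 40.152 dB.
L_p = 82 − 40.152 = 41.85 dB.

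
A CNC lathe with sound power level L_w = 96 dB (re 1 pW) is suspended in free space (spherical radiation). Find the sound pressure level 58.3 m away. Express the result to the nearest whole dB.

L_p = L_w − 10·log₁₀(4π·r²) with r = 58.3 m.
4π·r² = 4.271e+04 m², 10·log₁₀ of that is 46.305 dB.
L_p = 96 − 46.305 = 49.69 dB.

50 dB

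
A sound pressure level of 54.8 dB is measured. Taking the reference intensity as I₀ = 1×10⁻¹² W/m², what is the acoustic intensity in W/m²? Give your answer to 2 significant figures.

I/I₀ = 10^(54.8/10) = 3.02e+05, so I = 3.02e+05 × 10⁻¹² W/m².

3.0e-07 W/m²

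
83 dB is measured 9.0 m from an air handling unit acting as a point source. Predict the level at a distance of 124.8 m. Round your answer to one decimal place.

60.2 dB

Spherical spreading from a point source gives a 20·log₁₀(r₂/r₁) drop.
L₂ = 83 − 20·log₁₀(124.8/9.0) = 83 − 22.839 = 60.16 dB.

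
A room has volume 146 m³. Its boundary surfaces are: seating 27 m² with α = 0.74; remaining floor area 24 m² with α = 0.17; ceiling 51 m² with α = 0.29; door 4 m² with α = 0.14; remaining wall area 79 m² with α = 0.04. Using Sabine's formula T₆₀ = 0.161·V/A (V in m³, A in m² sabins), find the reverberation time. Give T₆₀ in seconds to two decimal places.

0.55 s

Summing Sᵢαᵢ: 27·0.74 + 24·0.17 + 51·0.29 + 4·0.14 + 79·0.04 = 42.57 m².
T₆₀ = 0.161 × 146 / 42.57 = 0.552 s.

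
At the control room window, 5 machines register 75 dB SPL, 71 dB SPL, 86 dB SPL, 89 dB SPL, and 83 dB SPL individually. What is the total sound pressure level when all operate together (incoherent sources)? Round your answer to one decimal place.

For uncorrelated sources the intensities add, so convert each level to linear form, sum, and take 10·log₁₀ of the total.
Σ 10^(L/10) = 10^(75/10) + 10^(71/10) + 10^(86/10) + 10^(89/10) + 10^(83/10) = 1.436e+09.
L_total = 10·log₁₀(1.436e+09) = 91.57 dB SPL.

91.6 dB SPL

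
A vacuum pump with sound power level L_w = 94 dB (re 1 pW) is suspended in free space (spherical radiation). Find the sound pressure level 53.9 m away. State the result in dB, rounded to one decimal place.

The power spreads over a sphere of area 4π·r², so L_p = L_w − 10·log₁₀(4π·r²).
4π·r² = 3.651e+04 m², 10·log₁₀ of that is 45.624 dB.
L_p = 94 − 45.624 = 48.38 dB.

48.4 dB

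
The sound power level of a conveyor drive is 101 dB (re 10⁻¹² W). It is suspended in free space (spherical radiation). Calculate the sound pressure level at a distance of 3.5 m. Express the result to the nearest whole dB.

L_p = L_w − 10·log₁₀(4π·r²) with r = 3.5 m.
4π·r² = 153.9 m², 10·log₁₀ of that is 21.873 dB.
L_p = 101 − 21.873 = 79.13 dB.

79 dB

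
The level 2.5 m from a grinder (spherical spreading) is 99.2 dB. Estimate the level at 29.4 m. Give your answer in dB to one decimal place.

Spherical spreading from a point source gives a 20·log₁₀(r₂/r₁) drop.
L₂ = 99.2 − 20·log₁₀(29.4/2.5) = 99.2 − 21.408 = 77.79 dB.

77.8 dB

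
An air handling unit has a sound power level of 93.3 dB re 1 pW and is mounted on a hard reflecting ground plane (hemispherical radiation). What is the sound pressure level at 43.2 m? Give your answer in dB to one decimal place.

52.6 dB

Free-field hemispherical radiation: L_p = L_w − 10·log₁₀(2π·r²), r = 43.2 m.
2π·r² = 1.173e+04 m², 10·log₁₀ of that is 40.691 dB.
L_p = 93.3 − 40.691 = 52.61 dB.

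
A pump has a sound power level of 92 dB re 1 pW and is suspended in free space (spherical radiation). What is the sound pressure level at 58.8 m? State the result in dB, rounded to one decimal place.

45.6 dB

The power spreads over a sphere of area 4π·r², so L_p = L_w − 10·log₁₀(4π·r²).
4π·r² = 4.345e+04 m², 10·log₁₀ of that is 46.380 dB.
L_p = 92 − 46.380 = 45.62 dB.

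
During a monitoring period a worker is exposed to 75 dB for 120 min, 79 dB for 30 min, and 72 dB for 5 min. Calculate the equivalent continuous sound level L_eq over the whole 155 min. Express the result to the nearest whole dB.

L_eq = 10·log₁₀[(1/T)·Σ tᵢ·10^(Lᵢ/10)] with T = 155 min.
Σ tᵢ·10^(Lᵢ/10) = 120·10^(75/10) + 30·10^(79/10) + 5·10^(72/10) = 6.257e+09.
L_eq = 10·log₁₀(6.257e+09/155) = 76.06 dB.

76 dB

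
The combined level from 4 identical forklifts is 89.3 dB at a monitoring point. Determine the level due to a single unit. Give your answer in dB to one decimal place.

4 equal contributions raise the level by 10·log₁₀ 4 = 6.021 dB, so each unit alone gives 89.3 − 6.021.

83.3 dB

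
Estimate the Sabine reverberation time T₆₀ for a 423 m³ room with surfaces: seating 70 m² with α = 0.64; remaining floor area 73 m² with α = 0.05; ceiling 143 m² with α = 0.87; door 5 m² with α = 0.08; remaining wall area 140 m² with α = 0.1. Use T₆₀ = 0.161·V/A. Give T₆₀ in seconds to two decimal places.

0.36 s

Total absorption A = 70·0.64 + 73·0.05 + 143·0.87 + 5·0.08 + 140·0.1 = 187.26 m² sabins.
T₆₀ = 0.161 × 423 / 187.26 = 0.364 s.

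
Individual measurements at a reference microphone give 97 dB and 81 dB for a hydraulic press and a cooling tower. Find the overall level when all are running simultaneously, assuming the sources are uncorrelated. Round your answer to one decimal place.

For uncorrelated sources the intensities add, so convert each level to linear form, sum, and take 10·log₁₀ of the total.
Σ 10^(L/10) = 10^(97/10) + 10^(81/10) = 5.138e+09.
L_total = 10·log₁₀(5.138e+09) = 97.11 dB.

97.1 dB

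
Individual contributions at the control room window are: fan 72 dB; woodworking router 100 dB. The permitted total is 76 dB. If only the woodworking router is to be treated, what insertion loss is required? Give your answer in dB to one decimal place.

26.2 dB

Everything except the woodworking router sums to 10^(72/10) = 1.585e+07 in linear terms, 72.00 dB.
The limit corresponds to 10^(76/10) = 3.981e+07; subtracting the fixed part leaves 2.396e+07 for the woodworking router, i.e. 73.80 dB.
Required insertion loss = 100 − 73.80 = 26.20 dB.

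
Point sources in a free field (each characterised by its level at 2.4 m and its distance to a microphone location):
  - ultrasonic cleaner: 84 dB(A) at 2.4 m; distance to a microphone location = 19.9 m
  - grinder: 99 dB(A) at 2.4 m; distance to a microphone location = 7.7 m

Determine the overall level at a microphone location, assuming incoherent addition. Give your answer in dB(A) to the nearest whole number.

Propagate each source to the receiver with L = L_ref − 20·log₁₀(r/r_ref), then add intensities.
ultrasonic cleaner: 84 − 20·log₁₀(19.9/2.4) = 84 − 18.37 = 65.63 dB(A).
grinder: 99 − 20·log₁₀(7.7/2.4) = 99 − 10.13 = 88.87 dB(A).
Σ 10^(L/10) = 7.753e+08 → L_total = 10·log₁₀(7.753e+08) = 88.89 dB(A).

89 dB(A)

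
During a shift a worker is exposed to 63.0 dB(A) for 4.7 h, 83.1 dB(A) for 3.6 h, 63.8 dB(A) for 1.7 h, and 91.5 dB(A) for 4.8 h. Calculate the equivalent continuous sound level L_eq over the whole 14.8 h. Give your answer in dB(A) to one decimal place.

L_eq = 10·log₁₀[(1/T)·Σ tᵢ·10^(Lᵢ/10)] with T = 14.8 h.
Σ tᵢ·10^(Lᵢ/10) = 4.7·10^(63.0/10) + 3.6·10^(83.1/10) + 1.7·10^(63.8/10) + 4.8·10^(91.5/10) = 7.529e+09.
L_eq = 10·log₁₀(7.529e+09/14.8) = 87.06 dB(A).

87.1 dB(A)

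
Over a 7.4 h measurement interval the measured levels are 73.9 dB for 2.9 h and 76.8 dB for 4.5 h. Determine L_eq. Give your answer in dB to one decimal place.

75.9 dB

L_eq = 10·log₁₀[(1/T)·Σ tᵢ·10^(Lᵢ/10)] with T = 7.4 h.
Σ tᵢ·10^(Lᵢ/10) = 2.9·10^(73.9/10) + 4.5·10^(76.8/10) = 2.866e+08.
L_eq = 10·log₁₀(2.866e+08/7.4) = 75.88 dB.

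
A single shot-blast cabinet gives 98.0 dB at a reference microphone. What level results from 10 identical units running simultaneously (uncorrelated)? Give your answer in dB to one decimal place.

With 10 equal, uncorrelated contributions the intensity is 10× that of one unit, giving a rise of 10·log₁₀ 10.
L_total = 98.0 + 10·log₁₀(10) = 98.0 + 10.000 = 108.00 dB.

108.0 dB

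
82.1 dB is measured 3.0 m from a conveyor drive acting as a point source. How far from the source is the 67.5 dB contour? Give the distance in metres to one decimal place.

For a point source L₁ − L₂ = 20·log₁₀(r₂/r₁), so r₂ = r₁·10^((L₁−L₂)/20).
r₂ = 3.0·10^((82.1−67.5)/20) = 3.0·10^(14.6/20) = 16.11 m.

16.1 m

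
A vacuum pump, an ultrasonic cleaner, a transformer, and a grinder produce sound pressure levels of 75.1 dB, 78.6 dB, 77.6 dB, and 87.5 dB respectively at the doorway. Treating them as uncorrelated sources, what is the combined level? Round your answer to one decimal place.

88.6 dB

Incoherent sources combine by intensity addition: L_total = 10·log₁₀(Σ 10^(L_i/10)).
Σ 10^(L/10) = 10^(75.1/10) + 10^(78.6/10) + 10^(77.6/10) + 10^(87.5/10) = 7.247e+08.
L_total = 10·log₁₀(7.247e+08) = 88.60 dB.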